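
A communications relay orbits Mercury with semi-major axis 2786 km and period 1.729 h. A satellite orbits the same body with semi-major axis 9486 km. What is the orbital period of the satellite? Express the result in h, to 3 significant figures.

Kepler's third law: T² ∝ a³, so T₂ = T₁ (a₂/a₁)^(3/2).
a₂/a₁ = 3.405, (a₂/a₁)^(3/2) = 6.283.
T₂ = 1.729 × 6.283 = 10.86 h.

T₂ ≈ 10.9 h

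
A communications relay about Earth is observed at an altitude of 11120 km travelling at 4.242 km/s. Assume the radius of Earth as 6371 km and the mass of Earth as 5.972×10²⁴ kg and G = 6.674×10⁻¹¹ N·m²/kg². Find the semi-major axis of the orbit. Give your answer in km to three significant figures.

a ≈ 14500 km

μ = GM = 6.674×10⁻¹¹ × 5.972×10²⁴ = 3.986×10¹⁴ m³/s².
r = 6371 + 11120 = 17491 km = 1.749×10⁷ m.
Vis-viva rearranged: 1/a = 2/r − v²/μ = 1.143×10⁻⁷ − 4.515×10⁻⁸ = 6.920×10⁻⁸ m⁻¹.
a = 1.445×10⁷ m = 14452 km.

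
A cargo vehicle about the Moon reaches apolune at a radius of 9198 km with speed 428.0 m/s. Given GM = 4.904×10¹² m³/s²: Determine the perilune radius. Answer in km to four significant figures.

perilune radius ≈ 1908 km

r_a = 9.198×10⁶ m.
Specific energy ε = v²/2 − μ/r = -4.416×10⁵ J/kg, so a = −μ/(2ε) = 5.553×10⁶ m.
The apsides satisfy r_p + r_a = 2a, so the perilune radius is 2a − r_a = 1.908×10⁶ m = 1907.9 km.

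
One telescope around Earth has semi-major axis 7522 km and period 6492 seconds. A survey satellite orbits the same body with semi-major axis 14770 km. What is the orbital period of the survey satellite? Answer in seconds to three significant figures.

Kepler's third law: T² ∝ a³, so T₂ = T₁ (a₂/a₁)^(3/2).
a₂/a₁ = 1.964, (a₂/a₁)^(3/2) = 2.752.
T₂ = 6492 × 2.752 = 17860 seconds.

T₂ ≈ 17900 seconds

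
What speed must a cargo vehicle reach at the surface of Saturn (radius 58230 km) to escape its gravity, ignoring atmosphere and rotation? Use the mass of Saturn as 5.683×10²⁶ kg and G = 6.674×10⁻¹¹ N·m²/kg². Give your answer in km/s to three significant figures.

μ = GM = 6.674×10⁻¹¹ × 5.683×10²⁶ = 3.793×10¹⁶ m³/s².
r = R = 5.823×10⁷ m.
Escape speed v_esc = √(2μ/r) = √(2 × 3.793×10¹⁶ / 5.823×10⁷) = √(1.303×10⁹) = 36090 m/s.
= 36.09 km/s.

v_esc ≈ 36.1 km/s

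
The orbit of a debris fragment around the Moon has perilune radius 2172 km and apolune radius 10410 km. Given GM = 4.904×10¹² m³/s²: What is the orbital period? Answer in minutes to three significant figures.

T ≈ 746 minutes

Semi-major axis a = (r_p + r_a)/2 = (2172.0 + 10410)/2 = 6291.0 km = 6.291×10⁶ m.
By Kepler's third law T = 2π√(a³/μ) = 2π × 7.125×10³ = 4.477×10⁴ s.
= 746.2 minutes.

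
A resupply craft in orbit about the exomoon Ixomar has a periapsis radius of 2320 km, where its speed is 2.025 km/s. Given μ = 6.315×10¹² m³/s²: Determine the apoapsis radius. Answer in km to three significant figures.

r_p = 2.320×10⁶ m.
Specific energy ε = v²/2 − μ/r = -6.717×10⁵ J/kg, so a = −μ/(2ε) = 4.701×10⁶ m.
The apsides satisfy r_p + r_a = 2a, so the apoapsis radius is 2a − r_p = 7.082×10⁶ m = 7081.9 km.

apoapsis radius ≈ 7080 km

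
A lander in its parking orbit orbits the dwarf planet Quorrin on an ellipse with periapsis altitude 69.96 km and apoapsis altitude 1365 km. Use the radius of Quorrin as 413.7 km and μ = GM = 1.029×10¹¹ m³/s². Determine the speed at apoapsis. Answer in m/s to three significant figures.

r_p = 413.7 + 69.96 = 483.66 km = 4.8366×10⁵ m.
r_a = 413.7 + 1365 = 1778.7 km = 1.7787×10⁶ m.
Semi-major axis a = (r_p + r_a)/2 = 1131.2 km = 1.131×10⁶ m.
Vis-viva: v² = μ(2/r − 1/a) = 1.029×10¹¹ × (1.124×10⁻⁶ − 8.840×10⁻⁷) = 2.474×10⁴ m²/s².
v = 157.3 m/s.

v ≈ 157 m/s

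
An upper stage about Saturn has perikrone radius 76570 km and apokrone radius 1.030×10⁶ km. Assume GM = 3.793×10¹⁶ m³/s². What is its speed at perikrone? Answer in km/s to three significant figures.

v ≈ 30.4 km/s

Semi-major axis a = (r_p + r_a)/2 = 5.5328×10⁵ km = 5.533×10⁸ m.
Vis-viva: v² = μ(2/r − 1/a) = 3.793×10¹⁶ × (2.612×10⁻⁸ − 1.807×10⁻⁹) = 9.222×10⁸ m²/s².
v = 30370 m/s = 30.37 km/s.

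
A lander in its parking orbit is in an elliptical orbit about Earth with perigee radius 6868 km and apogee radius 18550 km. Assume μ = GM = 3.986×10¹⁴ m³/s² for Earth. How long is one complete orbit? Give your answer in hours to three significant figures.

T ≈ 3.96 hours

Semi-major axis a = (r_p + r_a)/2 = (6868.0 + 18550)/2 = 12709 km = 1.271×10⁷ m.
By Kepler's third law T = 2π√(a³/μ) = 2π × 2.269×10³ = 1.426×10⁴ s.
= 3.961 hours.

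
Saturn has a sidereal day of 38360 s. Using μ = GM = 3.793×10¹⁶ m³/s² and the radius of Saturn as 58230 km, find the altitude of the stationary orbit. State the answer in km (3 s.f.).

A synchronous orbit has period T, so by Kepler's third law a = (μT²/4π²)^(1/3).
μT²/4π² = 3.793×10¹⁶ × (3.836×10⁴)² / 39.48 = 1.414×10²⁴ m³.
a = 1.122×10⁸ m = 1.1223×10⁵ km.
Altitude h = a − R = 1.1223×10⁵ − 58230 = 54005 km.

h_sync ≈ 54000 km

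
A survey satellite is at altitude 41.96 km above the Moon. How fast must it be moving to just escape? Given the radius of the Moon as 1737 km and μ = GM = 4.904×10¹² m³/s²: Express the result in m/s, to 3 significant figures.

r = 1737 + 41.96 = 1779.0 km = 1.7790×10⁶ m.
Escape speed v_esc = √(2μ/r) = √(2 × 4.904×10¹² / 1.779×10⁶) = √(5.513×10⁶) = 2348 m/s.

v_esc ≈ 2350 m/s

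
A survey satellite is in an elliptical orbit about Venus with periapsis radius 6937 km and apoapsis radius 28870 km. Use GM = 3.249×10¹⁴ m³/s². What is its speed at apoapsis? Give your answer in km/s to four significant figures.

v ≈ 2.088 km/s

Semi-major axis a = (r_p + r_a)/2 = 17904 km = 1.790×10⁷ m.
Vis-viva: v² = μ(2/r − 1/a) = 3.249×10¹⁴ × (6.928×10⁻⁸ − 5.586×10⁻⁸) = 4.361×10⁶ m²/s².
v = 2088 m/s = 2.088 km/s.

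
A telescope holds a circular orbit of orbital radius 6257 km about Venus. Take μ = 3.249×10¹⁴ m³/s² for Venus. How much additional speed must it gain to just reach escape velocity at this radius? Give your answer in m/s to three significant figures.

r = 6257 km = 6.257×10⁶ m.
Circular speed v_c = √(μ/r) = 7206 m/s.
Escape speed v_esc = √(2μ/r) = √2 × v_c = 10190 m/s.
Δv = v_esc − v_c = 2985 m/s.

Δv ≈ 2980 m/s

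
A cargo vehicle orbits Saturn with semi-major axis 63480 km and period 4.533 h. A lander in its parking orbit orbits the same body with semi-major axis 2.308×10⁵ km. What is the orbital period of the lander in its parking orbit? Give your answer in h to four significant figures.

T₂ ≈ 31.43 h

Kepler's third law: T² ∝ a³, so T₂ = T₁ (a₂/a₁)^(3/2).
a₂/a₁ = 3.636, (a₂/a₁)^(3/2) = 6.933.
T₂ = 4.533 × 6.933 = 31.43 h.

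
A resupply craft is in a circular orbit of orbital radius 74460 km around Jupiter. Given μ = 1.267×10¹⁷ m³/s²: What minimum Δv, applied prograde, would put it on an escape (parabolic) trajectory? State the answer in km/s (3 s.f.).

r = 74460 km = 7.446×10⁷ m.
Circular speed v_c = √(μ/r) = 41250 m/s.
Escape speed v_esc = √(2μ/r) = √2 × v_c = 58340 m/s.
Δv = v_esc − v_c = 17090 m/s = 17.09 km/s.

Δv ≈ 17.1 km/s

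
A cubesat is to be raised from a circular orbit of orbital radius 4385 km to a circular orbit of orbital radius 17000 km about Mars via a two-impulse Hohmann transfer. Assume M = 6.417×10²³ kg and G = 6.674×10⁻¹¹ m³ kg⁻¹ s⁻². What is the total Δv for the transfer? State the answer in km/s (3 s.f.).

Δv_total ≈ 1.39 km/s

μ = GM = 6.674×10⁻¹¹ × 6.417×10²³ = 4.283×10¹³ m³/s².
r₁ = 4385 km = 4.385×10⁶ m.
r₂ = 17000 km = 1.700×10⁷ m.
Transfer ellipse a_t = (r₁ + r₂)/2 = 1.069×10⁷ m.
At r₁: circular v_c1 = √(μ/r₁) = 3125 m/s; transfer-periapsis v_p = √[μ(2/r₁ − 1/a_t)] = 3941 m/s.
Δv₁ = v_p − v_c1 = 815.4 m/s.
At r₂: circular v_c2 = √(μ/r₂) = 1587 m/s; transfer-apoapsis v_a = √[μ(2/r₂ − 1/a_t)] = 1016 m/s.
Δv₂ = v_c2 − v_a = 570.8 m/s.
Total Δv = Δv₁ + Δv₂ = 1386 m/s = 1.386 km/s.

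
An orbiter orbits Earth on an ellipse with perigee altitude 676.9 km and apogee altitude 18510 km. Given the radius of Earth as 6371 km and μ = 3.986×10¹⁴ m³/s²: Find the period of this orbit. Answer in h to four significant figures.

T ≈ 5.576 h

r_p = 6371 + 676.9 = 7047.9 km = 7.0479×10⁶ m.
r_a = 6371 + 18510 = 24881 km = 2.4881×10⁷ m.
Semi-major axis a = (r_p + r_a)/2 = (7047.9 + 24881)/2 = 15964 km = 1.596×10⁷ m.
By Kepler's third law T = 2π√(a³/μ) = 2π × 3.195×10³ = 2.007×10⁴ s.
= 5.576 h.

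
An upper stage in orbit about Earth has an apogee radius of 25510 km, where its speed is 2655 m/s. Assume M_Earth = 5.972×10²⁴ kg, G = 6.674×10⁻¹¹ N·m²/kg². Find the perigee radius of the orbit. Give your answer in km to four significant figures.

perigee radius ≈ 7431 km

μ = GM = 6.674×10⁻¹¹ × 5.972×10²⁴ = 3.986×10¹⁴ m³/s².
r_a = 2.551×10⁷ m.
Specific energy ε = v²/2 − μ/r = -1.210×10⁷ J/kg, so a = −μ/(2ε) = 1.647×10⁷ m.
The apsides satisfy r_p + r_a = 2a, so the perigee radius is 2a − r_a = 7.431×10⁶ m = 7430.8 km.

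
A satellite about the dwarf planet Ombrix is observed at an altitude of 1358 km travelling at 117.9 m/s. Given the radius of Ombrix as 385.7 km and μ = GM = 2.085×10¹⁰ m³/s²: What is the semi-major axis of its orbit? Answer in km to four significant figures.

r = 385.7 + 1358 = 1743.7 km = 1.744×10⁶ m.
Specific orbital energy ε = v²/2 − μ/r = (117.9)²/2 − 2.085×10¹⁰/1.744×10⁶ = -5.007×10³ J/kg.
Since ε = −μ/(2a), a = −μ/(2ε) = 2.082×10⁶ m = 2082.0 km.

a ≈ 2082 km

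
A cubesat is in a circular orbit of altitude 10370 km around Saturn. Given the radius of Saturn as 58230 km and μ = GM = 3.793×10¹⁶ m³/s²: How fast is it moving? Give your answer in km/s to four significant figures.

v ≈ 23.51 km/s

r = 58230 + 10370 = 68600 km = 6.8600×10⁷ m.
For a circular orbit v = √(μ/r) = √(3.793×10¹⁶ / 6.860×10⁷) = √(5.529×10⁸) = 23510 m/s.
That is 23.51 km/s.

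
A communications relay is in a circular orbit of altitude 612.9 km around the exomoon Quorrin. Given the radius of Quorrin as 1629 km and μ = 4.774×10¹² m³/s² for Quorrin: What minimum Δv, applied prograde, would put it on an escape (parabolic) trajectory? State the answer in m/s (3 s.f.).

r = 1629 + 612.9 = 2241.9 km = 2.2419×10⁶ m.
Circular speed v_c = √(μ/r) = 1459 m/s.
Escape speed v_esc = √(2μ/r) = √2 × v_c = 2064 m/s.
Δv = v_esc − v_c = 604.4 m/s.

Δv ≈ 604 m/s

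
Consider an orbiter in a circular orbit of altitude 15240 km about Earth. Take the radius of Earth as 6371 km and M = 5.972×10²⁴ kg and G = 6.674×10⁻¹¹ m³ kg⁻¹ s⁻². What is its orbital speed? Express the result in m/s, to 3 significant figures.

v ≈ 4290 m/s

μ = GM = 6.674×10⁻¹¹ × 5.972×10²⁴ = 3.986×10¹⁴ m³/s².
r = 6371 + 15240 = 21611 km = 2.1611×10⁷ m.
For a circular orbit v = √(μ/r) = √(3.986×10¹⁴ / 2.161×10⁷) = √(1.844×10⁷) = 4295 m/s.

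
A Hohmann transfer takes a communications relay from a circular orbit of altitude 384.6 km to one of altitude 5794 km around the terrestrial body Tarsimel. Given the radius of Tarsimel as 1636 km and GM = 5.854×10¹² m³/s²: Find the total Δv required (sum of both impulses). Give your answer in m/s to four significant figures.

Δv_total ≈ 739.4 m/s

r₁ = 1636 + 384.6 = 2020.6 km = 2.0206×10⁶ m.
r₂ = 1636 + 5794 = 7430.0 km = 7.4300×10⁶ m.
Transfer ellipse a_t = (r₁ + r₂)/2 = 4.725×10⁶ m.
At r₁: circular v_c1 = √(μ/r₁) = 1702 m/s; transfer-periapsis v_p = √[μ(2/r₁ − 1/a_t)] = 2134 m/s.
Δv₁ = v_p − v_c1 = 432.2 m/s.
At r₂: circular v_c2 = √(μ/r₂) = 887.6 m/s; transfer-apoapsis v_a = √[μ(2/r₂ − 1/a_t)] = 580.4 m/s.
Δv₂ = v_c2 − v_a = 307.2 m/s.
Total Δv = Δv₁ + Δv₂ = 739.4 m/s.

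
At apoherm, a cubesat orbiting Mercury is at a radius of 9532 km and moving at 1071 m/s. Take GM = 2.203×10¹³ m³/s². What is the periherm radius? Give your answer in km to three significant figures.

periherm radius ≈ 3150 km

r_a = 9.532×10⁶ m.
Specific energy ε = v²/2 − μ/r = -1.738×10⁶ J/kg, so a = −μ/(2ε) = 6.339×10⁶ m.
The apsides satisfy r_p + r_a = 2a, so the periherm radius is 2a − r_a = 3.146×10⁶ m = 3146.1 km.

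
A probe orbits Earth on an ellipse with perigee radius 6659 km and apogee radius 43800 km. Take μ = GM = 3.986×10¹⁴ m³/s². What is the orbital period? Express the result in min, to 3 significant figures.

T ≈ 665 min

Semi-major axis a = (r_p + r_a)/2 = (6659.0 + 43800)/2 = 25230 km = 2.523×10⁷ m.
By Kepler's third law T = 2π√(a³/μ) = 2π × 6.347×10³ = 3.988×10⁴ s.
= 664.7 min.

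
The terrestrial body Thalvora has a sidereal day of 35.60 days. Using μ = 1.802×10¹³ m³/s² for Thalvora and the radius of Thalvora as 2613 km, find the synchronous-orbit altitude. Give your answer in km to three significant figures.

T = 35.60 days = 3.076×10⁶ s.
A synchronous orbit has period T, so by Kepler's third law a = (μT²/4π²)^(1/3).
μT²/4π² = 1.802×10¹³ × (3.076×10⁶)² / 39.48 = 4.318×10²⁴ m³.
a = 1.628×10⁸ m = 1.6284×10⁵ km.
Altitude h = a − R = 1.6284×10⁵ − 2613 = 1.6023×10⁵ km.

h_sync ≈ 1.60×10⁵ km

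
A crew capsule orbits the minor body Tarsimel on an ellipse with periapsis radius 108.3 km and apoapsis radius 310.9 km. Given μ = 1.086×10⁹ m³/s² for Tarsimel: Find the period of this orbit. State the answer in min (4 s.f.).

Semi-major axis a = (r_p + r_a)/2 = (108.30 + 310.90)/2 = 209.60 km = 2.096×10⁵ m.
By Kepler's third law T = 2π√(a³/μ) = 2π × 2.912×10³ = 1.830×10⁴ s.
= 304.9 min.

T ≈ 304.9 min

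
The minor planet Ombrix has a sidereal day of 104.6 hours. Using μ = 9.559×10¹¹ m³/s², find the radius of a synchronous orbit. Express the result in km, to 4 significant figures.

T = 104.6 hours = 3.766×10⁵ s.
A synchronous orbit has period T, so by Kepler's third law a = (μT²/4π²)^(1/3).
μT²/4π² = 9.559×10¹¹ × (3.766×10⁵)² / 39.48 = 3.433×10²¹ m³.
a = 1.509×10⁷ m = 15086 km.

r_sync ≈ 15090 km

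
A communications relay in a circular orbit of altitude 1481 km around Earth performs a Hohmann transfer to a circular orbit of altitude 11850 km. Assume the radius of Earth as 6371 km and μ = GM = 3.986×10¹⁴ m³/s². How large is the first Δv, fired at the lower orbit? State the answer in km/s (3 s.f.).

Δv ≈ 1.30 km/s

r₁ = 6371 + 1481 = 7852.0 km = 7.8520×10⁶ m.
r₂ = 6371 + 11850 = 18221 km = 1.8221×10⁷ m.
Transfer ellipse a_t = (r₁ + r₂)/2 = 1.304×10⁷ m.
At r₁: circular v_c1 = √(μ/r₁) = 7125 m/s; transfer-perigee v_p = √[μ(2/r₁ − 1/a_t)] = 8423 m/s.
Δv₁ = v_p − v_c1 = 1298 m/s.
= 1.298 km/s.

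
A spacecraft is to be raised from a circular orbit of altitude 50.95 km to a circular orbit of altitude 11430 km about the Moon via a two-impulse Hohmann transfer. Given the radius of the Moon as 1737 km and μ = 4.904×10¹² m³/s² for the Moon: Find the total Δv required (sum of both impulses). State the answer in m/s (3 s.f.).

Δv_total ≈ 853 m/s

r₁ = 1737 + 50.95 = 1788.0 km = 1.7880×10⁶ m.
r₂ = 1737 + 11430 = 13167 km = 1.3167×10⁷ m.
Transfer ellipse a_t = (r₁ + r₂)/2 = 7.477×10⁶ m.
At r₁: circular v_c1 = √(μ/r₁) = 1656 m/s; transfer-perilune v_p = √[μ(2/r₁ − 1/a_t)] = 2198 m/s.
Δv₁ = v_p − v_c1 = 541.5 m/s.
At r₂: circular v_c2 = √(μ/r₂) = 610.3 m/s; transfer-apolune v_a = √[μ(2/r₂ − 1/a_t)] = 298.4 m/s.
Δv₂ = v_c2 − v_a = 311.9 m/s.
Total Δv = Δv₁ + Δv₂ = 853.4 m/s.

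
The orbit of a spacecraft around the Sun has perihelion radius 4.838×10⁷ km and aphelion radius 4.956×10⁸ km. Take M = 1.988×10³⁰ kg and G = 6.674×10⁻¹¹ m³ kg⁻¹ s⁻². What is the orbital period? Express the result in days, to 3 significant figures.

μ = GM = 6.674×10⁻¹¹ × 1.988×10³⁰ = 1.327×10²⁰ m³/s².
Semi-major axis a = (r_p + r_a)/2 = (4.8380×10⁷ + 4.9560×10⁸)/2 = 2.7199×10⁸ km = 2.720×10¹¹ m.
By Kepler's third law T = 2π√(a³/μ) = 2π × 1.231×10⁷ = 7.738×10⁷ s.
= 895.6 days.

T ≈ 896 days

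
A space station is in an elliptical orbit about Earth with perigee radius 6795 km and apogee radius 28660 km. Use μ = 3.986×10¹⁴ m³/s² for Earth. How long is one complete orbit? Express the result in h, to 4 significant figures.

Semi-major axis a = (r_p + r_a)/2 = (6795.0 + 28660)/2 = 17728 km = 1.773×10⁷ m.
By Kepler's third law T = 2π√(a³/μ) = 2π × 3.739×10³ = 2.349×10⁴ s.
= 6.525 h.

T ≈ 6.525 h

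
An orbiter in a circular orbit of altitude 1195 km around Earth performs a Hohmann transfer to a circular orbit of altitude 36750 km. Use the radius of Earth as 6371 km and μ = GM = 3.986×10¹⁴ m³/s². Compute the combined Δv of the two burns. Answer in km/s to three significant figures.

r₁ = 6371 + 1195 = 7566.0 km = 7.5660×10⁶ m.
r₂ = 6371 + 36750 = 43121 km = 4.3121×10⁷ m.
Transfer ellipse a_t = (r₁ + r₂)/2 = 2.534×10⁷ m.
At r₁: circular v_c1 = √(μ/r₁) = 7258 m/s; transfer-perigee v_p = √[μ(2/r₁ − 1/a_t)] = 9468 m/s.
Δv₁ = v_p − v_c1 = 2209 m/s.
At r₂: circular v_c2 = √(μ/r₂) = 3040 m/s; transfer-apogee v_a = √[μ(2/r₂ − 1/a_t)] = 1661 m/s.
Δv₂ = v_c2 − v_a = 1379 m/s.
Total Δv = Δv₁ + Δv₂ = 3589 m/s = 3.589 km/s.

Δv_total ≈ 3.59 km/s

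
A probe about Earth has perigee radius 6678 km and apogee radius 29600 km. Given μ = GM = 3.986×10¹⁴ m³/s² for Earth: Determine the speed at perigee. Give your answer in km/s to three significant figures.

Semi-major axis a = (r_p + r_a)/2 = 18139 km = 1.814×10⁷ m.
Vis-viva: v² = μ(2/r − 1/a) = 3.986×10¹⁴ × (2.995×10⁻⁷ − 5.513×10⁻⁸) = 9.740×10⁷ m²/s².
v = 9869 m/s = 9.869 km/s.

v ≈ 9.87 km/s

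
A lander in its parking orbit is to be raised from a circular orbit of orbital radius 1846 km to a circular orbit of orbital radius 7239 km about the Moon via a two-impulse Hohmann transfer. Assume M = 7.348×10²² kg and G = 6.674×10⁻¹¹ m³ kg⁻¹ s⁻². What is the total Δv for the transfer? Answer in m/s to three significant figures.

μ = GM = 6.674×10⁻¹¹ × 7.348×10²² = 4.904×10¹² m³/s².
r₁ = 1846 km = 1.846×10⁶ m.
r₂ = 7239 km = 7.239×10⁶ m.
Transfer ellipse a_t = (r₁ + r₂)/2 = 4.542×10⁶ m.
At r₁: circular v_c1 = √(μ/r₁) = 1630 m/s; transfer-perilune v_p = √[μ(2/r₁ − 1/a_t)] = 2058 m/s.
Δv₁ = v_p − v_c1 = 427.7 m/s.
At r₂: circular v_c2 = √(μ/r₂) = 823.1 m/s; transfer-apolune v_a = √[μ(2/r₂ − 1/a_t)] = 524.7 m/s.
Δv₂ = v_c2 − v_a = 298.4 m/s.
Total Δv = Δv₁ + Δv₂ = 726.0 m/s.

Δv_total ≈ 726 m/s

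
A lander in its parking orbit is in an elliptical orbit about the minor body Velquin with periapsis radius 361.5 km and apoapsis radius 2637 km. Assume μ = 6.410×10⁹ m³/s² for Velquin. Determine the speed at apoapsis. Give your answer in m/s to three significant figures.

v ≈ 24.2 m/s

Semi-major axis a = (r_p + r_a)/2 = 1499.2 km = 1.499×10⁶ m.
Vis-viva: v² = μ(2/r − 1/a) = 6.410×10⁹ × (7.584×10⁻⁷ − 6.670×10⁻⁷) = 5.861×10² m²/s².
v = 24.21 m/s.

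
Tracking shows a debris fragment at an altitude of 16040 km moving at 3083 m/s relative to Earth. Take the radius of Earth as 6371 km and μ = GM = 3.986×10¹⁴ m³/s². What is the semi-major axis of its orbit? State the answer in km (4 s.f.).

r = 6371 + 16040 = 22411 km = 2.241×10⁷ m.
Vis-viva rearranged: 1/a = 2/r − v²/μ = 8.924×10⁻⁸ − 2.385×10⁻⁸ = 6.540×10⁻⁸ m⁻¹.
a = 1.529×10⁷ m = 15291 km.

a ≈ 15290 km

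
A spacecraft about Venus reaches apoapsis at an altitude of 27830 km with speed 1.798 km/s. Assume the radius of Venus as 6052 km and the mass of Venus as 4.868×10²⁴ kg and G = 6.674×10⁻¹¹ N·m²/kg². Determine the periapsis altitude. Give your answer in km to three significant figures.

μ = GM = 6.674×10⁻¹¹ × 4.868×10²⁴ = 3.249×10¹⁴ m³/s².
r_a = 6052 + 27830 = 33882 km = 3.388×10⁷ m.
Specific energy ε = v²/2 − μ/r = -7.972×10⁶ J/kg, so a = −μ/(2ε) = 2.038×10⁷ m.
The apsides satisfy r_p + r_a = 2a, so the periapsis radius is 2a − r_a = 6.870×10⁶ m = 6869.5 km.
Periapsis altitude = 6869.5 − 6052 = 817.50 km.

periapsis altitude ≈ 818 km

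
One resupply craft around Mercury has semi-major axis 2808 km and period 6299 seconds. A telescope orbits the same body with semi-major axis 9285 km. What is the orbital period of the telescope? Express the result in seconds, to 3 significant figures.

T₂ ≈ 37900 seconds

Kepler's third law: T² ∝ a³, so T₂ = T₁ (a₂/a₁)^(3/2).
a₂/a₁ = 3.307, (a₂/a₁)^(3/2) = 6.013.
T₂ = 6299 × 6.013 = 37870 seconds.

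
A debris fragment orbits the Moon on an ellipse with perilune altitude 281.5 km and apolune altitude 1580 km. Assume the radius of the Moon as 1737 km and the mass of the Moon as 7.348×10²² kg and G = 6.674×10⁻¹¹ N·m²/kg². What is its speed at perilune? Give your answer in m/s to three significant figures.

μ = GM = 6.674×10⁻¹¹ × 7.348×10²² = 4.904×10¹² m³/s².
r_p = 1737 + 281.5 = 2018.5 km = 2.0185×10⁶ m.
r_a = 1737 + 1580 = 3317.0 km = 3.3170×10⁶ m.
Semi-major axis a = (r_p + r_a)/2 = 2667.8 km = 2.668×10⁶ m.
Vis-viva: v² = μ(2/r − 1/a) = 4.904×10¹² × (9.908×10⁻⁷ − 3.748×10⁻⁷) = 3.021×10⁶ m²/s².
v = 1738 m/s.

v ≈ 1740 m/s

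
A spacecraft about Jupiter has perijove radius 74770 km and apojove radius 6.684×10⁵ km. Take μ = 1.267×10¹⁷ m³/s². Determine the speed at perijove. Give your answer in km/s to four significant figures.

Semi-major axis a = (r_p + r_a)/2 = 3.7158×10⁵ km = 3.716×10⁸ m.
Vis-viva: v² = μ(2/r − 1/a) = 1.267×10¹⁷ × (2.675×10⁻⁸ − 2.691×10⁻⁹) = 3.048×10⁹ m²/s².
v = 55210 m/s = 55.21 km/s.

v ≈ 55.21 km/s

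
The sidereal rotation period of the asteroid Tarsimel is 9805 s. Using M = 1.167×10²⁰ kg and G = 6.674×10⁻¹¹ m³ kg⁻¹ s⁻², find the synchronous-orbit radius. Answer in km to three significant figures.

μ = GM = 6.674×10⁻¹¹ × 1.167×10²⁰ = 7.789×10⁹ m³/s².
A synchronous orbit has period T, so by Kepler's third law a = (μT²/4π²)^(1/3).
μT²/4π² = 7.789×10⁹ × (9.805×10³)² / 39.48 = 1.897×10¹⁶ m³.
a = 2.667×10⁵ m = 266.68 km.

r_sync ≈ 267 km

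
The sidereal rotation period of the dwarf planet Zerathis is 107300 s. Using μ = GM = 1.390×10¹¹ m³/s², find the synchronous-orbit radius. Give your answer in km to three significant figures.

r_sync ≈ 3440 km

A synchronous orbit has period T, so by Kepler's third law a = (μT²/4π²)^(1/3).
μT²/4π² = 1.390×10¹¹ × (1.073×10⁵)² / 39.48 = 4.054×10¹⁹ m³.
a = 3.435×10⁶ m = 3435.2 km.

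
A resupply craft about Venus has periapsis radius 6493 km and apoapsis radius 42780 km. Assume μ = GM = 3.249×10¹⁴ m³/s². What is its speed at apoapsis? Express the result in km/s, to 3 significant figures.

v ≈ 1.41 km/s

Semi-major axis a = (r_p + r_a)/2 = 24636 km = 2.464×10⁷ m.
Vis-viva: v² = μ(2/r − 1/a) = 3.249×10¹⁴ × (4.675×10⁻⁸ − 4.059×10⁻⁸) = 2.002×10⁶ m²/s².
v = 1415 m/s = 1.415 km/s.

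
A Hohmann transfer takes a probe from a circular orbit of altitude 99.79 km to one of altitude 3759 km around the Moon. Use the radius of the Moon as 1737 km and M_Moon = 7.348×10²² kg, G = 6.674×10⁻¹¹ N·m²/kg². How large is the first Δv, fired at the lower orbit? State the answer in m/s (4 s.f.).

μ = GM = 6.674×10⁻¹¹ × 7.348×10²² = 4.904×10¹² m³/s².
r₁ = 1737 + 99.79 = 1836.8 km = 1.8368×10⁶ m.
r₂ = 1737 + 3759 = 5496.0 km = 5.4960×10⁶ m.
Transfer ellipse a_t = (r₁ + r₂)/2 = 3.666×10⁶ m.
At r₁: circular v_c1 = √(μ/r₁) = 1634 m/s; transfer-perilune v_p = √[μ(2/r₁ − 1/a_t)] = 2001 m/s.
Δv₁ = v_p − v_c1 = 366.6 m/s.

Δv ≈ 366.6 m/s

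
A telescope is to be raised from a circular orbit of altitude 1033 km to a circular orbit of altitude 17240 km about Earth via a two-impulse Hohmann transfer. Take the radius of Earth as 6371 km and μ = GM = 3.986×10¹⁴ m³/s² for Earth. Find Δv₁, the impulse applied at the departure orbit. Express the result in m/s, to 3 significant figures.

Δv ≈ 1720 m/s

r₁ = 6371 + 1033 = 7404.0 km = 7.4040×10⁶ m.
r₂ = 6371 + 17240 = 23611 km = 2.3611×10⁷ m.
Transfer ellipse a_t = (r₁ + r₂)/2 = 1.551×10⁷ m.
At r₁: circular v_c1 = √(μ/r₁) = 7337 m/s; transfer-perigee v_p = √[μ(2/r₁ − 1/a_t)] = 9054 m/s.
Δv₁ = v_p − v_c1 = 1716 m/s.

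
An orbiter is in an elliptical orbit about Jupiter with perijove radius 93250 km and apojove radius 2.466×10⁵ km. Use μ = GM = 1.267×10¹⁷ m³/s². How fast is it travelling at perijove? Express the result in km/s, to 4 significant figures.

v ≈ 44.40 km/s

Semi-major axis a = (r_p + r_a)/2 = 1.6992×10⁵ km = 1.699×10⁸ m.
Vis-viva: v² = μ(2/r − 1/a) = 1.267×10¹⁷ × (2.145×10⁻⁸ − 5.885×10⁻⁹) = 1.972×10⁹ m²/s².
v = 44400 m/s = 44.40 km/s.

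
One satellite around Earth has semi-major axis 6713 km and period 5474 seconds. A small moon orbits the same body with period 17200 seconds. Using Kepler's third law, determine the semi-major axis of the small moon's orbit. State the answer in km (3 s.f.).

Kepler's third law: a³ ∝ T², so a₂ = a₁ (T₂/T₁)^(2/3).
T₂/T₁ = 3.142, (T₂/T₁)^(2/3) = 2.145.
a₂ = 6713 × 2.145 = 14400 km.

a₂ ≈ 14400 km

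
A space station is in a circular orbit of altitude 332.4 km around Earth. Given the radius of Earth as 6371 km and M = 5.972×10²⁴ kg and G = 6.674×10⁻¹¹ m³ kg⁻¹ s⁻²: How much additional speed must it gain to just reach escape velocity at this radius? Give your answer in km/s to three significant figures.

μ = GM = 6.674×10⁻¹¹ × 5.972×10²⁴ = 3.986×10¹⁴ m³/s².
r = 6371 + 332.4 = 6703.4 km = 6.7034×10⁶ m.
Circular speed v_c = √(μ/r) = 7711 m/s.
Escape speed v_esc = √(2μ/r) = √2 × v_c = 10900 m/s.
Δv = v_esc − v_c = 3194 m/s = 3.194 km/s.

Δv ≈ 3.19 km/s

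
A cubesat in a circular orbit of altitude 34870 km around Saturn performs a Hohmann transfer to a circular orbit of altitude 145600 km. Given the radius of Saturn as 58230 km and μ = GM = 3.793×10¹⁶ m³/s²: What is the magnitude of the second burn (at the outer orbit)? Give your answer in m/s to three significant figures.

Δv ≈ 2840 m/s

r₁ = 58230 + 34870 = 93100 km = 9.3100×10⁷ m.
r₂ = 58230 + 145600 = 203830 km = 2.0383×10⁸ m.
Transfer ellipse a_t = (r₁ + r₂)/2 = 1.485×10⁸ m.
At r₁: circular v_c1 = √(μ/r₁) = 20180 m/s; transfer-perikrone v_p = √[μ(2/r₁ − 1/a_t)] = 23650 m/s.
At r₂: circular v_c2 = √(μ/r₂) = 13640 m/s; transfer-apokrone v_a = √[μ(2/r₂ − 1/a_t)] = 10800 m/s.
Δv₂ = v_c2 − v_a = 2839 m/s.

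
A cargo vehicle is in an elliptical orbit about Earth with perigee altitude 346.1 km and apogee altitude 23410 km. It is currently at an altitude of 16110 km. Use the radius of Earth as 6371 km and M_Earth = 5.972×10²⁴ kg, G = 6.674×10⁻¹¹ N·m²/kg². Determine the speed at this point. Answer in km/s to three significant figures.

μ = GM = 6.674×10⁻¹¹ × 5.972×10²⁴ = 3.986×10¹⁴ m³/s².
r_p = 6371 + 346.1 = 6717.1 km = 6.7171×10⁶ m.
r_a = 6371 + 23410 = 29781 km = 2.9781×10⁷ m.
r = 6371 + 16110 = 22481 km = 2.248×10⁷ m.
Semi-major axis a = (r_p + r_a)/2 = 18249 km = 1.825×10⁷ m.
Vis-viva: v² = μ(2/r − 1/a) = 3.986×10¹⁴ × (8.896×10⁻⁸ − 5.480×10⁻⁸) = 1.362×10⁷ m²/s².
v = 3690 m/s = 3.690 km/s.

v ≈ 3.69 km/s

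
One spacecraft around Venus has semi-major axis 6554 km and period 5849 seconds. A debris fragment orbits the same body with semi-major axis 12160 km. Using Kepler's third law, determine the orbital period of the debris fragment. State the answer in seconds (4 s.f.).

T₂ ≈ 14780 seconds

Kepler's third law: T² ∝ a³, so T₂ = T₁ (a₂/a₁)^(3/2).
a₂/a₁ = 1.855, (a₂/a₁)^(3/2) = 2.527.
T₂ = 5849 × 2.527 = 14780 seconds.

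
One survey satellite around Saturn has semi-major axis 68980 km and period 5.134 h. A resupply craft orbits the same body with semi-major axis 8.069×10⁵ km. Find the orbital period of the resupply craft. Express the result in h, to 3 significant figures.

T₂ ≈ 205 h

Kepler's third law: T² ∝ a³, so T₂ = T₁ (a₂/a₁)^(3/2).
a₂/a₁ = 11.70, (a₂/a₁)^(3/2) = 40.01.
T₂ = 5.134 × 40.01 = 205.4 h.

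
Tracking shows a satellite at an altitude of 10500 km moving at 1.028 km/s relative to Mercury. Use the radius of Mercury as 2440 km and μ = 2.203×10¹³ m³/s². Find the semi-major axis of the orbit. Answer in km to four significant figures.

r = 2440 + 10500 = 12940 km = 1.294×10⁷ m.
Specific orbital energy ε = v²/2 − μ/r = (1028)²/2 − 2.203×10¹³/1.294×10⁷ = -1.174×10⁶ J/kg.
Since ε = −μ/(2a), a = −μ/(2ε) = 9.382×10⁶ m = 9381.8 km.

a ≈ 9382 km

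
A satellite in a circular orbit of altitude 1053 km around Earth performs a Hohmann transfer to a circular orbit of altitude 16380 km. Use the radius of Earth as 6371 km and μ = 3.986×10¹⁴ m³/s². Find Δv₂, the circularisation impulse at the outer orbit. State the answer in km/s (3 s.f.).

Δv ≈ 1.25 km/s

r₁ = 6371 + 1053 = 7424.0 km = 7.4240×10⁶ m.
r₂ = 6371 + 16380 = 22751 km = 2.2751×10⁷ m.
Transfer ellipse a_t = (r₁ + r₂)/2 = 1.509×10⁷ m.
At r₁: circular v_c1 = √(μ/r₁) = 7327 m/s; transfer-perigee v_p = √[μ(2/r₁ − 1/a_t)] = 8998 m/s.
At r₂: circular v_c2 = √(μ/r₂) = 4186 m/s; transfer-apogee v_a = √[μ(2/r₂ − 1/a_t)] = 2936 m/s.
Δv₂ = v_c2 − v_a = 1250 m/s.
= 1.250 km/s.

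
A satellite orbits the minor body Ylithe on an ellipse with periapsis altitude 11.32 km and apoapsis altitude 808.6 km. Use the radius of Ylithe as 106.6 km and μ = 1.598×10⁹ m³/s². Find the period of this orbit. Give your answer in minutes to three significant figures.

r_p = 106.6 + 11.32 = 117.92 km = 1.1792×10⁵ m.
r_a = 106.6 + 808.6 = 915.20 km = 9.1520×10⁵ m.
Semi-major axis a = (r_p + r_a)/2 = (117.92 + 915.20)/2 = 516.56 km = 5.166×10⁵ m.
By Kepler's third law T = 2π√(a³/μ) = 2π × 9.287×10³ = 5.835×10⁴ s.
= 972.6 minutes.

T ≈ 973 minutes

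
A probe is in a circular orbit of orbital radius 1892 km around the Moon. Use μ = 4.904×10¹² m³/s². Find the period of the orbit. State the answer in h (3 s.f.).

r = 1892 km = 1.892×10⁶ m.
Kepler's third law: T = 2π√(r³/μ) = 2π√((1.892×10⁶)³ / 4.904×10¹²).
r³/μ = 1.381×10⁶ s², so T = 2π × 1.175×10³ = 7.384×10³ s.
Converting: 7.384×10³ s ÷ 3600 = 2.051 h.

T ≈ 2.05 h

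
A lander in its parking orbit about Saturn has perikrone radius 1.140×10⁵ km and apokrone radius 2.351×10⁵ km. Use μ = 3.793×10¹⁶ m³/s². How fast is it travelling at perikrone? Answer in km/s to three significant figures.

v ≈ 21.2 km/s

Semi-major axis a = (r_p + r_a)/2 = 1.7455×10⁵ km = 1.746×10⁸ m.
Vis-viva: v² = μ(2/r − 1/a) = 3.793×10¹⁶ × (1.754×10⁻⁸ − 5.729×10⁻⁹) = 4.481×10⁸ m²/s².
v = 21170 m/s = 21.17 km/s.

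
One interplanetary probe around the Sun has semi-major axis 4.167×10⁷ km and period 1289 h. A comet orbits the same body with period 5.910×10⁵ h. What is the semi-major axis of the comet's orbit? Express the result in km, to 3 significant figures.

Kepler's third law: a³ ∝ T², so a₂ = a₁ (T₂/T₁)^(2/3).
T₂/T₁ = 458.5, (T₂/T₁)^(2/3) = 59.46.
a₂ = 4.167×10⁷ × 59.46 = 2.478×10⁹ km.

a₂ ≈ 2.48×10⁹ km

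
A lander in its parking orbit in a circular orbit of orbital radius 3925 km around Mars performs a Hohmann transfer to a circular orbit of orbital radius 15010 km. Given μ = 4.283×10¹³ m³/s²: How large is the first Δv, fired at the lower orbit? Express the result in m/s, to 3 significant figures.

Δv ≈ 856 m/s

r₁ = 3925 km = 3.925×10⁶ m.
r₂ = 15010 km = 1.501×10⁷ m.
Transfer ellipse a_t = (r₁ + r₂)/2 = 9.468×10⁶ m.
At r₁: circular v_c1 = √(μ/r₁) = 3303 m/s; transfer-periapsis v_p = √[μ(2/r₁ − 1/a_t)] = 4159 m/s.
Δv₁ = v_p − v_c1 = 856.0 m/s.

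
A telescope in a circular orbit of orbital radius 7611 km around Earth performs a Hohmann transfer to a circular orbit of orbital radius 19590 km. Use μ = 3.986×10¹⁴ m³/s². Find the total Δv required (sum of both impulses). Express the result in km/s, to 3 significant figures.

Δv_total ≈ 2.58 km/s

r₁ = 7611 km = 7.611×10⁶ m.
r₂ = 19590 km = 1.959×10⁷ m.
Transfer ellipse a_t = (r₁ + r₂)/2 = 1.360×10⁷ m.
At r₁: circular v_c1 = √(μ/r₁) = 7237 m/s; transfer-perigee v_p = √[μ(2/r₁ − 1/a_t)] = 8685 m/s.
Δv₁ = v_p − v_c1 = 1449 m/s.
At r₂: circular v_c2 = √(μ/r₂) = 4511 m/s; transfer-apogee v_a = √[μ(2/r₂ − 1/a_t)] = 3374 m/s.
Δv₂ = v_c2 − v_a = 1136 m/s.
Total Δv = Δv₁ + Δv₂ = 2585 m/s = 2.585 km/s.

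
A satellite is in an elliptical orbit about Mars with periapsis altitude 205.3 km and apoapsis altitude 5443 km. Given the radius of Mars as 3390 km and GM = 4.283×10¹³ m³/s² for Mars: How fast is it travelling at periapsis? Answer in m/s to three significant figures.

v ≈ 4110 m/s

r_p = 3390 + 205.3 = 3595.3 km = 3.5953×10⁶ m.
r_a = 3390 + 5443 = 8833.0 km = 8.8330×10⁶ m.
Semi-major axis a = (r_p + r_a)/2 = 6214.1 km = 6.214×10⁶ m.
Vis-viva: v² = μ(2/r − 1/a) = 4.283×10¹³ × (5.563×10⁻⁷ − 1.609×10⁻⁷) = 1.693×10⁷ m²/s².
v = 4115 m/s.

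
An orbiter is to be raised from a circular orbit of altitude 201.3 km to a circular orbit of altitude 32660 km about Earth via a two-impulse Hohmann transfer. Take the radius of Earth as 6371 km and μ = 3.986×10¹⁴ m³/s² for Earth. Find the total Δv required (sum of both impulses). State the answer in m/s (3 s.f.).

r₁ = 6371 + 201.3 = 6572.3 km = 6.5723×10⁶ m.
r₂ = 6371 + 32660 = 39031 km = 3.9031×10⁷ m.
Transfer ellipse a_t = (r₁ + r₂)/2 = 2.280×10⁷ m.
At r₁: circular v_c1 = √(μ/r₁) = 7788 m/s; transfer-perigee v_p = √[μ(2/r₁ − 1/a_t)] = 10190 m/s.
Δv₁ = v_p − v_c1 = 2401 m/s.
At r₂: circular v_c2 = √(μ/r₂) = 3196 m/s; transfer-apogee v_a = √[μ(2/r₂ − 1/a_t)] = 1716 m/s.
Δv₂ = v_c2 − v_a = 1480 m/s.
Total Δv = Δv₁ + Δv₂ = 3881 m/s.

Δv_total ≈ 3880 m/s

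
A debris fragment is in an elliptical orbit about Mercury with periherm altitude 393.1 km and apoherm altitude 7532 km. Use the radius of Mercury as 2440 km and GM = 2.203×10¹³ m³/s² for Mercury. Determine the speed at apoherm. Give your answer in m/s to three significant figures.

v ≈ 989 m/s

r_p = 2440 + 393.1 = 2833.1 km = 2.8331×10⁶ m.
r_a = 2440 + 7532 = 9972.0 km = 9.9720×10⁶ m.
Semi-major axis a = (r_p + r_a)/2 = 6402.6 km = 6.403×10⁶ m.
Vis-viva: v² = μ(2/r − 1/a) = 2.203×10¹³ × (2.006×10⁻⁷ − 1.562×10⁻⁷) = 9.776×10⁵ m²/s².
v = 988.7 m/s.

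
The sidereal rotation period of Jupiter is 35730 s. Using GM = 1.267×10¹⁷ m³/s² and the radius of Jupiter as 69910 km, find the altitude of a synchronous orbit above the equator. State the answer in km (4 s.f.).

A synchronous orbit has period T, so by Kepler's third law a = (μT²/4π²)^(1/3).
μT²/4π² = 1.267×10¹⁷ × (3.573×10⁴)² / 39.48 = 4.097×10²⁴ m³.
a = 1.600×10⁸ m = 1.6002×10⁵ km.
Altitude h = a − R = 1.6002×10⁵ − 69910 = 90105 km.

h_sync ≈ 90110 km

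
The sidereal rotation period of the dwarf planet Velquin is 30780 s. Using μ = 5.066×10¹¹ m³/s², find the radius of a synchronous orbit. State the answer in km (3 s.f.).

r_sync ≈ 2300 km

A synchronous orbit has period T, so by Kepler's third law a = (μT²/4π²)^(1/3).
μT²/4π² = 5.066×10¹¹ × (3.078×10⁴)² / 39.48 = 1.216×10¹⁹ m³.
a = 2.299×10⁶ m = 2299.4 km.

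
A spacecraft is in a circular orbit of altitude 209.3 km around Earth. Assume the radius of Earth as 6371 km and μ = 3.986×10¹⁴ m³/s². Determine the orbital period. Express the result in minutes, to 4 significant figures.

T ≈ 88.54 minutes

r = 6371 + 209.3 = 6580.3 km = 6.5803×10⁶ m.
Kepler's third law: T = 2π√(r³/μ) = 2π√((6.580×10⁶)³ / 3.986×10¹⁴).
r³/μ = 7.148×10⁵ s², so T = 2π × 8.455×10² = 5.312×10³ s.
Converting: 5.312×10³ s ÷ 60.00 = 88.54 minutes.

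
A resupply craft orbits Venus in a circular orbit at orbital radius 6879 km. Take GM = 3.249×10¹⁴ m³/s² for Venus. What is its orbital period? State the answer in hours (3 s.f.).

T ≈ 1.75 hours

r = 6879 km = 6.879×10⁶ m.
Kepler's third law: T = 2π√(r³/μ) = 2π√((6.879×10⁶)³ / 3.249×10¹⁴).
r³/μ = 1.002×10⁶ s², so T = 2π × 1.001×10³ = 6.289×10³ s.
Converting: 6.289×10³ s ÷ 3600 = 1.747 hours.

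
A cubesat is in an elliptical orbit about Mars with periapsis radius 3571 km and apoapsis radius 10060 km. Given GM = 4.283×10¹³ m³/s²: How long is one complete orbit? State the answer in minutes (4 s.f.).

T ≈ 284.7 minutes

Semi-major axis a = (r_p + r_a)/2 = (3571.0 + 10060)/2 = 6815.5 km = 6.816×10⁶ m.
By Kepler's third law T = 2π√(a³/μ) = 2π × 2.719×10³ = 1.708×10⁴ s.
= 284.7 minutes.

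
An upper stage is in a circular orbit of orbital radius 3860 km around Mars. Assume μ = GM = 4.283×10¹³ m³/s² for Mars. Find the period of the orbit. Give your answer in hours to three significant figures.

r = 3860 km = 3.860×10⁶ m.
Kepler's third law: T = 2π√(r³/μ) = 2π√((3.860×10⁶)³ / 4.283×10¹³).
r³/μ = 1.343×10⁶ s², so T = 2π × 1.159×10³ = 7.281×10³ s.
Converting: 7.281×10³ s ÷ 3600 = 2.022 hours.

T ≈ 2.02 hours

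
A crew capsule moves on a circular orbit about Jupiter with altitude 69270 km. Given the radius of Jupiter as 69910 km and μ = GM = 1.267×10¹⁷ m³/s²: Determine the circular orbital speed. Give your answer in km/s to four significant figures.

v ≈ 30.17 km/s

r = 69910 + 69270 = 139180 km = 1.3918×10⁸ m.
For a circular orbit v = √(μ/r) = √(1.267×10¹⁷ / 1.392×10⁸) = √(9.103×10⁸) = 30170 m/s.
That is 30.17 km/s.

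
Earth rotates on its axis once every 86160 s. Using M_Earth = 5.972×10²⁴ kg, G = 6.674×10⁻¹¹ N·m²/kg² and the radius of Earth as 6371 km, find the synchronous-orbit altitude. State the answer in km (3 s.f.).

h_sync ≈ 35800 km

μ = GM = 6.674×10⁻¹¹ × 5.972×10²⁴ = 3.986×10¹⁴ m³/s².
A synchronous orbit has period T, so by Kepler's third law a = (μT²/4π²)^(1/3).
μT²/4π² = 3.986×10¹⁴ × (8.616×10⁴)² / 39.48 = 7.495×10²² m³.
a = 4.216×10⁷ m = 42162 km.
Altitude h = a − R = 42162 − 6371 = 35791 km.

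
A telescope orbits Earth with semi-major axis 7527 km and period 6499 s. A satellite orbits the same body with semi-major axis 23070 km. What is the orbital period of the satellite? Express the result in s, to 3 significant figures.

T₂ ≈ 34900 s

Kepler's third law: T² ∝ a³, so T₂ = T₁ (a₂/a₁)^(3/2).
a₂/a₁ = 3.065, (a₂/a₁)^(3/2) = 5.366.
T₂ = 6499 × 5.366 = 34870 s.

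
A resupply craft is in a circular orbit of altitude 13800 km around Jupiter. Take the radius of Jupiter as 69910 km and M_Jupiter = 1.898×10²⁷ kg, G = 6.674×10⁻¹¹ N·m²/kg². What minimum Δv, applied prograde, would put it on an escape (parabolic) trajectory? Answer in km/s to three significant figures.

μ = GM = 6.674×10⁻¹¹ × 1.898×10²⁷ = 1.267×10¹⁷ m³/s².
r = 69910 + 13800 = 83710 km = 8.3710×10⁷ m.
Circular speed v_c = √(μ/r) = 38900 m/s.
Escape speed v_esc = √(2μ/r) = √2 × v_c = 55010 m/s.
Δv = v_esc − v_c = 16110 m/s = 16.11 km/s.

Δv ≈ 16.1 km/s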